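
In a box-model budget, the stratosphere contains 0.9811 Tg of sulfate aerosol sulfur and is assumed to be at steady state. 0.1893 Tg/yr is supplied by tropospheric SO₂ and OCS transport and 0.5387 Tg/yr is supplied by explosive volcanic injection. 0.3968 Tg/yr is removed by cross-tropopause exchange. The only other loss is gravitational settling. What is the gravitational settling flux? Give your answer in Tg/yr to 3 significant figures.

At steady state ΣF_in = ΣF_out.
ΣF_in = 0.1893 + 0.5387 = 0.72800 Tg/yr.
Gravitational settling flux = ΣF_in − (0.3968) = 0.72800 − 0.3968 = 0.3312 Tg/yr.

0.331 Tg/yr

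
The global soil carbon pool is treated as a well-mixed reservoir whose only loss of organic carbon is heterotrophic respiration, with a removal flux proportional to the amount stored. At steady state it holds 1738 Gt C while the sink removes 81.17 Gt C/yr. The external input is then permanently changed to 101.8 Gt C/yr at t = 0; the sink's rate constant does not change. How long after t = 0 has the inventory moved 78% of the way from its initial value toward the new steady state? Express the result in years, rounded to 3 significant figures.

τ = M₀/F₀ = 1738/81.17 = 21.41 yr.
The remaining gap fraction is e^(−t/τ); 78% covered ⇒ e^(−t/τ) = 0.220.
t = −τ ln(0.220) = 21.41 × 1.514 = 32.42 yr.

32.4 yr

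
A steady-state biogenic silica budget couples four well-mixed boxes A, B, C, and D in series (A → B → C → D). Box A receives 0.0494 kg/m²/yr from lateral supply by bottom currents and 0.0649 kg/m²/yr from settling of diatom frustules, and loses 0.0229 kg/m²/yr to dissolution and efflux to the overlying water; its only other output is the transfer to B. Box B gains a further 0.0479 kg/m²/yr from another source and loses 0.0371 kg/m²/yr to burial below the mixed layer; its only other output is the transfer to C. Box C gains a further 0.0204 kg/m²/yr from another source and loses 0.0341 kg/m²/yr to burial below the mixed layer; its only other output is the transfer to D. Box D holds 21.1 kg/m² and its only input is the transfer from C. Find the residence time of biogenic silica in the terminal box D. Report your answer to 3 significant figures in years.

Box A: F(A→B) = (0.0494 + 0.0649) − 0.0229 = 0.091400 kg/m²/yr.
Box B: F(B→C) = (0.091400 + 0.0479) − 0.0371 = 0.10220 kg/m²/yr.
Box C: F(C→D) = (0.10220 + 0.0204) − 0.0341 = 0.088500 kg/m²/yr.
Box D throughput = its input = 0.088500 kg/m²/yr; τ = 21.1 / 0.088500 = 238.4 yr.

238 yr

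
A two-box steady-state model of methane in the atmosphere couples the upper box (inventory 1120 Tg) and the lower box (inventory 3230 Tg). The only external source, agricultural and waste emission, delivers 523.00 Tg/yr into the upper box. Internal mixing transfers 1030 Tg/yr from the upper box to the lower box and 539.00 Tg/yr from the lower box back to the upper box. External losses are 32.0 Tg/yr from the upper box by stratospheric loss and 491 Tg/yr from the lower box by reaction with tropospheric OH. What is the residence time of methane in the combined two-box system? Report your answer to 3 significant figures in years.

Treat the two boxes together as one reservoir: the mixing fluxes between them are internal recycling, so τ = ΣM / Σ(external losses).
M_total = 1120 + 3230 = 4350.0 Tg.
ΣF_external_out = 32.0 + 491 = 523.00 Tg/yr.
τ = M_total / ΣF_ext = 4350.0 / 523.00 = 8.317 yr.

8.32 yr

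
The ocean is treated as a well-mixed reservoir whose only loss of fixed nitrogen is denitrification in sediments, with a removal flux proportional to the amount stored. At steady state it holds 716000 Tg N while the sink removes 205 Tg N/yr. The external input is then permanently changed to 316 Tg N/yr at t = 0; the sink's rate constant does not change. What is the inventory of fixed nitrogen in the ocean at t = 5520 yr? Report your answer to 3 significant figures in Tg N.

τ = M₀/F₀ = 716000/205 = 3493 yr; rate constant k = 1/τ.
New steady state M_∞ = F₁/k = F₁·τ = 316 × 3493 = 1.1037×10^6 Tg N.
M(t) = M_∞ + (M₀ − M_∞)·e^(−t/τ); t/τ = 5520/3493 = 1.580, so e^(−t/τ) = 0.2059.
M(t) = 1.1037×10^6 − 387700 × 0.2059 = 1.0239×10^6 Tg N.

1.02×10^6 Tg N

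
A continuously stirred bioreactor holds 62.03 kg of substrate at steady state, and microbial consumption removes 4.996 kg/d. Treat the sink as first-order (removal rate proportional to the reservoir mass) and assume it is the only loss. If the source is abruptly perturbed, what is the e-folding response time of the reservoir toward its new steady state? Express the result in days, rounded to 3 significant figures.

For a linear reservoir the response time equals the residence time τ = M/F.
τ = 62.03 / 4.996 = 12.42 d.

12.4 d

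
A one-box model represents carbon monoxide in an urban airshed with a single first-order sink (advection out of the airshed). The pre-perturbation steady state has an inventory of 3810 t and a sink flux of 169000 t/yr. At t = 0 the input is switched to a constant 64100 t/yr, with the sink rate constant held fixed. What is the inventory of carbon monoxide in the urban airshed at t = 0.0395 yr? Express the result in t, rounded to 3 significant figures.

Residence time τ = M₀/F₀ = 0.02254 yr. The eventual steady state is M_∞ = M₀·(F₁/F₀) = 3810 × 64100/169000 = 1445.1 t.
The anomaly ΔM(t) = M(t) − M_∞ decays as ΔM₀·e^(−t/τ) with ΔM₀ = 3810 − 1445.1 = 2365 t.
At t = 0.0395 yr, e^(−t/τ) = e^(−1.752) = 0.1734, so ΔM = 410.1 t and M = 1445.1 + 410.1 = 1855.2 t.

1860 t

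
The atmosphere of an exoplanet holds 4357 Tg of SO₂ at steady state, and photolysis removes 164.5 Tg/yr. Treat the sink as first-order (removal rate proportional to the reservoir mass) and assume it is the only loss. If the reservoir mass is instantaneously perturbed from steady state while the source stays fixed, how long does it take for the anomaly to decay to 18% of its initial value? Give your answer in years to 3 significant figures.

45.4 yr

For a linear reservoir the anomaly decays as exp(−t/τ) with τ = M/F = 4357/164.5 = 26.49 yr.
exp(−t/τ) = 0.18 ⇒ t = −τ ln(0.18) = 26.49 × 1.715 = 45.42 yr.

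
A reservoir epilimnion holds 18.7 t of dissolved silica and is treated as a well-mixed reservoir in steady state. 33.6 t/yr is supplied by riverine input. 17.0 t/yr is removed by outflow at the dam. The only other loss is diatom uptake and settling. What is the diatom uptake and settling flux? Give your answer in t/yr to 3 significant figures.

16.6 t/yr

At steady state ΣF_in = ΣF_out.
ΣF_in = 33.600 t/yr.
Diatom uptake and settling flux = ΣF_in − (17.0) = 33.600 − 17.00 = 16.60 t/yr.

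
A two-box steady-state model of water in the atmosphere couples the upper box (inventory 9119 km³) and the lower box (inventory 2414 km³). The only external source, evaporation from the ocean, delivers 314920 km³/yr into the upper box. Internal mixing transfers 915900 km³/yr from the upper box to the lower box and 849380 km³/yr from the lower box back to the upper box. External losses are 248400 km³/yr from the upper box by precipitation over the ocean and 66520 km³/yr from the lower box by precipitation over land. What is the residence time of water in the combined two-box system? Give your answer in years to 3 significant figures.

0.0366 yr

Treat the two boxes together as one reservoir: the mixing fluxes between them are internal recycling, so τ = ΣM / Σ(external losses).
M_total = 9119 + 2414 = 11533 km³.
ΣF_external_out = 248400 + 66520 = 314920 km³/yr.
τ = M_total / ΣF_ext = 11533 / 314920 = 0.03662 yr.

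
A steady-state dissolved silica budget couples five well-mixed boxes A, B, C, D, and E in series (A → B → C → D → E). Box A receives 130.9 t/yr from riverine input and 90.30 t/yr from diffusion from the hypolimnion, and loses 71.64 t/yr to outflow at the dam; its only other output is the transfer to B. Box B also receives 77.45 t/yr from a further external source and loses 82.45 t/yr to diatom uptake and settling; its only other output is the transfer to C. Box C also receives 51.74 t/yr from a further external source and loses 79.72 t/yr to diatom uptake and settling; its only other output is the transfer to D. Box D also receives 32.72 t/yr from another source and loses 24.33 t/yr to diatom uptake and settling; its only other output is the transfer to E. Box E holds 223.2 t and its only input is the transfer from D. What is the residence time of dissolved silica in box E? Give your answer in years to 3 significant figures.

Box A: F(A→B) = (130.9 + 90.30) − 71.64 = 149.56 t/yr.
Box B: F(B→C) = (149.56 + 77.45) − 82.45 = 144.56 t/yr.
Box C: F(C→D) = (144.56 + 51.74) − 79.72 = 116.58 t/yr.
Box D: F(D→E) = (116.58 + 32.72) − 24.33 = 124.97 t/yr.
Box E throughput = its input = 124.97 t/yr; τ = 223.2 / 124.97 = 1.786 yr.

1.79 yr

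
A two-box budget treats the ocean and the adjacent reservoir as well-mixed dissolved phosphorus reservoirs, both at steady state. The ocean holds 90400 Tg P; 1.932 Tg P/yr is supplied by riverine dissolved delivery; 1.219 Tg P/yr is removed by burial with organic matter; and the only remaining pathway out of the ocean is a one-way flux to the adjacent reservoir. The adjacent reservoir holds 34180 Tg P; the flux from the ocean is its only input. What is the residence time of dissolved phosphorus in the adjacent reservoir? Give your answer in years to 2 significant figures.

Balance the ocean: ΣF_in = 1.9320 Tg P/yr.
Flux to the adjacent reservoir = ΣF_in − (1.219) = 0.71300 Tg P/yr.
At steady state the output of the adjacent reservoir equals its input, 0.71300 Tg P/yr.
τ = M / F = 34180 / 0.71300 = 47940 yr.

48000 yr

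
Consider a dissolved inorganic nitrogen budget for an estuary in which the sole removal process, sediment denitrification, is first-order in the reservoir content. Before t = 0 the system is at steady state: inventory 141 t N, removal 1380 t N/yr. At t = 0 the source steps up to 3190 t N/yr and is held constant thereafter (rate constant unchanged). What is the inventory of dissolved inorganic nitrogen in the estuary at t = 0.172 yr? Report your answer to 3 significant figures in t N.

τ = M₀/F₀ = 141/1380 = 0.1022 yr; rate constant k = 1/τ.
New steady state M_∞ = F₁/k = F₁·τ = 3190 × 0.1022 = 325.93 t N.
M(t) = M_∞ + (M₀ − M_∞)·e^(−t/τ); t/τ = 0.172/0.1022 = 1.683, so e^(−t/τ) = 0.1857.
M(t) = 325.93 − 184.9 × 0.1857 = 291.58 t N.

292 t N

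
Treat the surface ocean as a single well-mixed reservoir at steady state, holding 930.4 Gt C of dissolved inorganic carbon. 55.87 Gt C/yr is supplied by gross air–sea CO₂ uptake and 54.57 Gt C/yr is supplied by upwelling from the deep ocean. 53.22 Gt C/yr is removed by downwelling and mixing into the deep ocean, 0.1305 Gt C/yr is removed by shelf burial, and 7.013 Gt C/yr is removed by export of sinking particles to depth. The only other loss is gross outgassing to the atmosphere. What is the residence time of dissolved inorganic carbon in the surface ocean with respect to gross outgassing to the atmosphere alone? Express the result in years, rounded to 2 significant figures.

At steady state ΣF_in = ΣF_out.
ΣF_in = 55.87 + 54.57 = 110.44 Gt C/yr.
Gross outgassing to the atmosphere flux = ΣF_in − (53.22 + 0.1305 + 7.013) = 110.44 − 60.36 = 50.08 Gt C/yr.
τ = M / F = 930.4 / 50.08 = 18.58 yr.

19 yr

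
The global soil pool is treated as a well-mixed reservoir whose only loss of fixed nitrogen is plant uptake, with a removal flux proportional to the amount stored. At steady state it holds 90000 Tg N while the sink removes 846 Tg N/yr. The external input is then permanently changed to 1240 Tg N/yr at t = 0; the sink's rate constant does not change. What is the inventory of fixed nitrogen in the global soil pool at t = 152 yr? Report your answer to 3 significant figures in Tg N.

Residence time τ = M₀/F₀ = 106.4 yr. The eventual steady state is M_∞ = M₀·(F₁/F₀) = 90000 × 1240/846 = 131910 Tg N.
The anomaly ΔM(t) = M(t) − M_∞ decays as ΔM₀·e^(−t/τ) with ΔM₀ = 90000 − 131910 = −41910 Tg N.
At t = 152 yr, e^(−t/τ) = e^(−1.429) = 0.2396, so ΔM = −10040 Tg N and M = 131910 − 10040 = 121870 Tg N.

122000 Tg N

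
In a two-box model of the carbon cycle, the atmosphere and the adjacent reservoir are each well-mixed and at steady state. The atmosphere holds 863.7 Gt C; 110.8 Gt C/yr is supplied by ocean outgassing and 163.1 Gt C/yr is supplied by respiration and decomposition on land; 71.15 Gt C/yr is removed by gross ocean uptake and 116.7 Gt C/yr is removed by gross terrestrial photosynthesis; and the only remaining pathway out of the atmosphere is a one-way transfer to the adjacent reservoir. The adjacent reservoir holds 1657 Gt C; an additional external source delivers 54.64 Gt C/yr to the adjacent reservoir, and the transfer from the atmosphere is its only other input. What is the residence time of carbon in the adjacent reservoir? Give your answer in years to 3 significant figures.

Balance the atmosphere: ΣF_in = 110.8 + 163.1 = 273.90 Gt C/yr.
Transfer to the adjacent reservoir = ΣF_in − (71.15 + 116.7) = 86.050 Gt C/yr.
Total input to the adjacent reservoir = 86.050 + 54.64 = 140.69 Gt C/yr; at steady state this equals its total output.
τ = M / F = 1657 / 140.69 = 11.78 yr.

11.8 yr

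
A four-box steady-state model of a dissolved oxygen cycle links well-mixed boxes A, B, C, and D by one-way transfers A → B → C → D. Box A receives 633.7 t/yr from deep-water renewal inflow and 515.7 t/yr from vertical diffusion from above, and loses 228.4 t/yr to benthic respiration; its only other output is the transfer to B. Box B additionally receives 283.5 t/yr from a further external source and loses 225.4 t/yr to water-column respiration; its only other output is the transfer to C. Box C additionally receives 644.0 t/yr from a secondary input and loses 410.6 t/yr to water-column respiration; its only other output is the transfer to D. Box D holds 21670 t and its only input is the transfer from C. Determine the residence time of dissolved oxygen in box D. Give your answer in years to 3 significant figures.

Box A: F(A→B) = (633.7 + 515.7) − 228.4 = 921.00 t/yr.
Box B: F(B→C) = (921.00 + 283.5) − 225.4 = 979.10 t/yr.
Box C: F(C→D) = (979.10 + 644.0) − 410.6 = 1212.5 t/yr.
Box D throughput = its input = 1212.5 t/yr; τ = 21670 / 1212.5 = 17.87 yr.

17.9 yr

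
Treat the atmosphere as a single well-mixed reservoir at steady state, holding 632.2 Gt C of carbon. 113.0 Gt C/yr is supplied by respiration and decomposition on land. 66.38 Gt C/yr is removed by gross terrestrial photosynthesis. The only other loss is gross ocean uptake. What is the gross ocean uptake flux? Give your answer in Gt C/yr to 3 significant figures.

46.6 Gt C/yr

At steady state ΣF_in = ΣF_out.
ΣF_in = 113.00 Gt C/yr.
Gross ocean uptake flux = ΣF_in − (66.38) = 113.00 − 66.38 = 46.62 Gt C/yr.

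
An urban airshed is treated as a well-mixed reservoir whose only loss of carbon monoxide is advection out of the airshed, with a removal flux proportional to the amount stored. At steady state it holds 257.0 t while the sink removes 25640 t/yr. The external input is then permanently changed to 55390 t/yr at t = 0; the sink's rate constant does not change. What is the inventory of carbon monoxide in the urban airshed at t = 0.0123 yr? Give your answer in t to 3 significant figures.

468 t

The sink rate constant is k = F₀/M₀ = 25640/257.0 = 99.77 yr⁻¹.
Solving dM/dt = F₁ − kM with M(0) = M₀ gives M(t) = F₁/k + (M₀ − F₁/k)·e^(−kt).
F₁/k = 55390/99.77 = 555.20 t; kt = 99.77 × 0.0123 = 1.227, e^(−kt) = 0.2931.
M(0.0123) = 555.20 + (257.0 − 555.20) × 0.2931 = 555.20 − 87.41 = 467.78 t.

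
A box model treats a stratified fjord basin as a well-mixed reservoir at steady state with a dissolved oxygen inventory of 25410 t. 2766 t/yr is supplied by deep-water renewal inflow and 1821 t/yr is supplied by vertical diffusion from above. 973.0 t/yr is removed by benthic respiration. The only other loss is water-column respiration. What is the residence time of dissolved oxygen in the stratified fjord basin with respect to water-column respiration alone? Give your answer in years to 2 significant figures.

7.0 yr

At steady state ΣF_in = ΣF_out.
ΣF_in = 2766 + 1821 = 4587.0 t/yr.
Water-column respiration flux = ΣF_in − (973.0) = 4587.0 − 973.0 = 3614 t/yr.
τ = M / F = 25410 / 3614 = 7.031 yr.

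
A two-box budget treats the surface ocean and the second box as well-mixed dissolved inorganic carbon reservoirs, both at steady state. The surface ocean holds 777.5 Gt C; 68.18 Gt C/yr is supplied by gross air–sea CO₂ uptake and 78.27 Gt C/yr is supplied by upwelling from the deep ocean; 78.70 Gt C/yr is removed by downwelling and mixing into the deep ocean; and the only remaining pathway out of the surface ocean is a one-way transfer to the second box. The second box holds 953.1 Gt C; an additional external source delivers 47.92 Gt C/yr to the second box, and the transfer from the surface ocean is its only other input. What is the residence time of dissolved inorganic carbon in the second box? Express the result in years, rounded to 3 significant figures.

Balance the surface ocean: ΣF_in = 68.18 + 78.27 = 146.45 Gt C/yr.
Transfer to the second box = ΣF_in − (78.70) = 67.750 Gt C/yr.
Total input to the second box = 67.750 + 47.92 = 115.67 Gt C/yr; at steady state this equals its total output.
τ = M / F = 953.1 / 115.67 = 8.240 yr.

8.24 yr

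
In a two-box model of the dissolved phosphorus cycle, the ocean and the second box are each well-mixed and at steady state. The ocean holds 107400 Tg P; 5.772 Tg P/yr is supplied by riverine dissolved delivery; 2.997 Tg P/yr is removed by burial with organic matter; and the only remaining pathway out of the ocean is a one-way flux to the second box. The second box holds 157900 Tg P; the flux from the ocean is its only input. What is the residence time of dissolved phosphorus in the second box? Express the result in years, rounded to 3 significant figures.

Balance the ocean: ΣF_in = 5.7720 Tg P/yr.
Flux to the second box = ΣF_in − (2.997) = 2.7750 Tg P/yr.
At steady state the output of the second box equals its input, 2.7750 Tg P/yr.
τ = M / F = 157900 / 2.7750 = 56900 yr.

56900 yr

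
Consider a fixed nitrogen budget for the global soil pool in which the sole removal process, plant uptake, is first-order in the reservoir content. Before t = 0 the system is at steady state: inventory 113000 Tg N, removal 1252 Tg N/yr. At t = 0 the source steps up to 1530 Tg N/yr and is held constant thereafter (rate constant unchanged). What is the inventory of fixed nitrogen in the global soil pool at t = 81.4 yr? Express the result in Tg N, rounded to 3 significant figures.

128000 Tg N

The sink rate constant is k = F₀/M₀ = 1252/113000 = 0.01108 yr⁻¹.
Solving dM/dt = F₁ − kM with M(0) = M₀ gives M(t) = F₁/k + (M₀ − F₁/k)·e^(−kt).
F₁/k = 1530/0.01108 = 138090 Tg N; kt = 0.01108 × 81.4 = 0.9019, e^(−kt) = 0.4058.
M(81.4) = 138090 + (113000 − 138090) × 0.4058 = 138090 − 10180 = 127910 Tg N.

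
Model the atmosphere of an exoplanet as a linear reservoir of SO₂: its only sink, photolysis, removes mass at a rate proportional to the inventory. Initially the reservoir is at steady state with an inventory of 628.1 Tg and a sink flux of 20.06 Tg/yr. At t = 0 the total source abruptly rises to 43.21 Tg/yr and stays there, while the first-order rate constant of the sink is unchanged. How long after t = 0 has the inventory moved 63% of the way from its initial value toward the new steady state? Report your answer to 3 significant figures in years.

τ = M₀/F₀ = 628.1/20.06 = 31.31 yr.
The remaining gap fraction is e^(−t/τ); 63% covered ⇒ e^(−t/τ) = 0.370.
t = −τ ln(0.370) = 31.31 × 0.9943 = 31.13 yr.

31.1 yr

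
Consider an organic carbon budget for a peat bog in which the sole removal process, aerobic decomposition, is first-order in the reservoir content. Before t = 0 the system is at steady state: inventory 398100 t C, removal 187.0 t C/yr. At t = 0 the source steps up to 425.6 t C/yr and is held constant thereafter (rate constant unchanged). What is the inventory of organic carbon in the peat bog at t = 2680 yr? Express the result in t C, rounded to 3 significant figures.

τ = M₀/F₀ = 398100/187.0 = 2129 yr; rate constant k = 1/τ.
New steady state M_∞ = F₁/k = F₁·τ = 425.6 × 2129 = 906050 t C.
M(t) = M_∞ + (M₀ − M_∞)·e^(−t/τ); t/τ = 2680/2129 = 1.259, so e^(−t/τ) = 0.2840.
M(t) = 906050 − 508000 × 0.2840 = 761810 t C.

762000 t C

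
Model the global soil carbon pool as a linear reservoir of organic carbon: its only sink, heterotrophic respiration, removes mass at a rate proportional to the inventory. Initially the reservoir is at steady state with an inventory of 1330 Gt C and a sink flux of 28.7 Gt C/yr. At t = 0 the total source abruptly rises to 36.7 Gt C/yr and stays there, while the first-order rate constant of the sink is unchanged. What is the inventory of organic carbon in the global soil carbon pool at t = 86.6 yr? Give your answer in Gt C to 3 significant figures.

τ = M₀/F₀ = 1330/28.7 = 46.34 yr; rate constant k = 1/τ.
New steady state M_∞ = F₁/k = F₁·τ = 36.7 × 46.34 = 1700.7 Gt C.
M(t) = M_∞ + (M₀ − M_∞)·e^(−t/τ); t/τ = 86.6/46.34 = 1.869, so e^(−t/τ) = 0.1543.
M(t) = 1700.7 − 370.7 × 0.1543 = 1643.5 Gt C.

1640 Gt C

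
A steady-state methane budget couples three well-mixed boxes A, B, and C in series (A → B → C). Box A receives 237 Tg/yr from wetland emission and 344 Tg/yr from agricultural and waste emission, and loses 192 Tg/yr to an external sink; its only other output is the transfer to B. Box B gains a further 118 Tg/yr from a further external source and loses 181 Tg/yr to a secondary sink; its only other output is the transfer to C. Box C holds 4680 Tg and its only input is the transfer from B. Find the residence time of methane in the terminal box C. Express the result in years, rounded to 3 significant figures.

Box A: F(A→B) = (237 + 344) − 192 = 389.00 Tg/yr.
Box B: F(B→C) = (389.00 + 118) − 181 = 326.00 Tg/yr.
Box C throughput = its input = 326.00 Tg/yr; τ = 4680 / 326.00 = 14.36 yr.

14.4 yr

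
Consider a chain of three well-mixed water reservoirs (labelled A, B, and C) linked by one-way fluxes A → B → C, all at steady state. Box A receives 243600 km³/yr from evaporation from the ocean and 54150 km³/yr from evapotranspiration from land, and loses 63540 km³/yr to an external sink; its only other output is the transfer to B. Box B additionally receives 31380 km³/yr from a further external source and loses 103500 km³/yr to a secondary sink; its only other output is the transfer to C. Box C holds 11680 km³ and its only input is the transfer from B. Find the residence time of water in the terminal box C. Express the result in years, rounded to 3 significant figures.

0.0721 yr

Box A: F(A→B) = (243600 + 54150) − 63540 = 234210 km³/yr.
Box B: F(B→C) = (234210 + 31380) − 103500 = 162090 km³/yr.
Box C throughput = its input = 162090 km³/yr; τ = 11680 / 162090 = 0.07206 yr.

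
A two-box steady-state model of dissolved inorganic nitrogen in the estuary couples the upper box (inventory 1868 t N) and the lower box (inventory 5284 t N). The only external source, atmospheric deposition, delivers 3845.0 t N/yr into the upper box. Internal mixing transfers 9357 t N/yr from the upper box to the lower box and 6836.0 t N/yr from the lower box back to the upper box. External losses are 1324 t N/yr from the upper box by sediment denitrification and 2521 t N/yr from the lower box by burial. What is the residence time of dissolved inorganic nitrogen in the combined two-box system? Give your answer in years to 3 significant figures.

Treat the two boxes together as one reservoir: the mixing fluxes between them are internal recycling, so τ = ΣM / Σ(external losses).
M_total = 1868 + 5284 = 7152.0 t N.
ΣF_external_out = 1324 + 2521 = 3845.0 t N/yr.
τ = M_total / ΣF_ext = 7152.0 / 3845.0 = 1.860 yr.

1.86 yr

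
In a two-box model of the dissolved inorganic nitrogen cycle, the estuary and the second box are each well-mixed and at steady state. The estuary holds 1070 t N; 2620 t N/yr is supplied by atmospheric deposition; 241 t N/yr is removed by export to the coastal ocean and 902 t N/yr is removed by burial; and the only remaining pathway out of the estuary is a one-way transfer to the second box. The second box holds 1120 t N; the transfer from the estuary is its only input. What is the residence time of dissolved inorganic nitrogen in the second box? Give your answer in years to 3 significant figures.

Balance the estuary: ΣF_in = 2620.0 t N/yr.
Transfer to the second box = ΣF_in − (241 + 902) = 1477.0 t N/yr.
At steady state the output of the second box equals its input, 1477.0 t N/yr.
τ = M / F = 1120 / 1477.0 = 0.7583 yr.

0.758 yr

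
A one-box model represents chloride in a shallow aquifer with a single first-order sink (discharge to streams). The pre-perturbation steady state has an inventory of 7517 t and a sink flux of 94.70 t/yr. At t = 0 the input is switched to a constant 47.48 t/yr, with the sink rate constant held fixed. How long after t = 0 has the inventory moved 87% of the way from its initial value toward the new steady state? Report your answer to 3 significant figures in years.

162 yr

τ = M₀/F₀ = 7517/94.70 = 79.38 yr.
The remaining gap fraction is e^(−t/τ); 87% covered ⇒ e^(−t/τ) = 0.130.
t = −τ ln(0.130) = 79.38 × 2.040 = 161.9 yr.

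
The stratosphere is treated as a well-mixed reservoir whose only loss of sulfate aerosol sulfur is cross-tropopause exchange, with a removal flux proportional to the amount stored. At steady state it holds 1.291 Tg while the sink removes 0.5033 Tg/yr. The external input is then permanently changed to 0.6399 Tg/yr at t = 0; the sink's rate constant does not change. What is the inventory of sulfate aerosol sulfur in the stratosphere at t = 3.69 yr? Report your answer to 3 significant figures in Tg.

1.56 Tg

Residence time τ = M₀/F₀ = 2.565 yr. The eventual steady state is M_∞ = M₀·(F₁/F₀) = 1.291 × 0.6399/0.5033 = 1.6414 Tg.
The anomaly ΔM(t) = M(t) − M_∞ decays as ΔM₀·e^(−t/τ) with ΔM₀ = 1.291 − 1.6414 = −0.3504 Tg.
At t = 3.69 yr, e^(−t/τ) = e^(−1.439) = 0.2373, so ΔM = −0.08314 Tg and M = 1.6414 − 0.08314 = 1.5583 Tg.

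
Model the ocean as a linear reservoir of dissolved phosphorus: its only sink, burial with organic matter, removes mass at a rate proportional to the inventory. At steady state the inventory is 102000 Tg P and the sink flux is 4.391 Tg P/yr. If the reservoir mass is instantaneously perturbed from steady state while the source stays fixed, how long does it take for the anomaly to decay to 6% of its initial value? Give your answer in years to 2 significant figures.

65000 yr

For a linear reservoir the anomaly decays as exp(−t/τ) with τ = M/F = 102000/4.391 = 23230 yr.
exp(−t/τ) = 0.06 ⇒ t = −τ ln(0.06) = 23230 × 2.813 = 65350 yr.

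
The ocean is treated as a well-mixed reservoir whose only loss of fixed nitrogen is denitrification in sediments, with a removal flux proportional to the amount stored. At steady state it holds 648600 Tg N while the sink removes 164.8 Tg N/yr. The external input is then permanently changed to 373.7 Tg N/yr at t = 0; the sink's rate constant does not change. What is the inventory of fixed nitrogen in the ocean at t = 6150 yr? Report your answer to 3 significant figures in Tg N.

1.30×10^6 Tg N

τ = M₀/F₀ = 648600/164.8 = 3936 yr; rate constant k = 1/τ.
New steady state M_∞ = F₁/k = F₁·τ = 373.7 × 3936 = 1.4708×10^6 Tg N.
M(t) = M_∞ + (M₀ − M_∞)·e^(−t/τ); t/τ = 6150/3936 = 1.563, so e^(−t/τ) = 0.2096.
M(t) = 1.4708×10^6 − 822200 × 0.2096 = 1.2985×10^6 Tg N.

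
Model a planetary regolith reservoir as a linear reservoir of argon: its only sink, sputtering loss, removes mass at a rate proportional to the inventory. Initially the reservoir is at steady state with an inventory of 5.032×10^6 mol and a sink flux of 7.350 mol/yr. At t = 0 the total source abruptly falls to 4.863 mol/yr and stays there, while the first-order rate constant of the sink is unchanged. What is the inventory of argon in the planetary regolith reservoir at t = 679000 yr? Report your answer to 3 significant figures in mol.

Residence time τ = M₀/F₀ = 684600 yr. The eventual steady state is M_∞ = M₀·(F₁/F₀) = 5.032×10^6 × 4.863/7.350 = 3.3293×10^6 mol.
The anomaly ΔM(t) = M(t) − M_∞ decays as ΔM₀·e^(−t/τ) with ΔM₀ = 5.032×10^6 − 3.3293×10^6 = 1.703×10^6 mol.
At t = 679000 yr, e^(−t/τ) = e^(−0.9918) = 0.3709, so ΔM = 631500 mol and M = 3.3293×10^6 + 631500 = 3.9609×10^6 mol.

3.96×10^6 mol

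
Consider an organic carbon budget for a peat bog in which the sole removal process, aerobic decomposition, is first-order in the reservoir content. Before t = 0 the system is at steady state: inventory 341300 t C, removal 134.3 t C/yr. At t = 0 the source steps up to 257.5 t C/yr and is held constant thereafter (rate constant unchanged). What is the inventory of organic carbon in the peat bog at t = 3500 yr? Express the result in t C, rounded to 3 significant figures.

Residence time τ = M₀/F₀ = 2541 yr. The eventual steady state is M_∞ = M₀·(F₁/F₀) = 341300 × 257.5/134.3 = 654390 t C.
The anomaly ΔM(t) = M(t) − M_∞ decays as ΔM₀·e^(−t/τ) with ΔM₀ = 341300 − 654390 = −313100 t C.
At t = 3500 yr, e^(−t/τ) = e^(−1.377) = 0.2523, so ΔM = −78990 t C and M = 654390 − 78990 = 575410 t C.

575000 t C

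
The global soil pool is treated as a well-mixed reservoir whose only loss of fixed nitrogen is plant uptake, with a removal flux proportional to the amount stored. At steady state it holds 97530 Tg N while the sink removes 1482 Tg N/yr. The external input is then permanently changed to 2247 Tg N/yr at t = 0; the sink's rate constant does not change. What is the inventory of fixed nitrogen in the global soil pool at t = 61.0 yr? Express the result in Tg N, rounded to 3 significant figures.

128000 Tg N

Residence time τ = M₀/F₀ = 65.81 yr. The eventual steady state is M_∞ = M₀·(F₁/F₀) = 97530 × 2247/1482 = 147870 Tg N.
The anomaly ΔM(t) = M(t) − M_∞ decays as ΔM₀·e^(−t/τ) with ΔM₀ = 97530 − 147870 = −50340 Tg N.
At t = 61.0 yr, e^(−t/τ) = e^(−0.9269) = 0.3958, so ΔM = −19920 Tg N and M = 147870 − 19920 = 127950 Tg N.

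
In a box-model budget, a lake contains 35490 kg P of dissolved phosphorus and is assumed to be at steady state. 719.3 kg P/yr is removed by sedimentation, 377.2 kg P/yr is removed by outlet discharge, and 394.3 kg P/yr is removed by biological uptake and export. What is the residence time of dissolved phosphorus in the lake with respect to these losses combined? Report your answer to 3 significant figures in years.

Total removal = 719.3 + 377.2 + 394.3 = 1490.8 kg P/yr.
τ = M / ΣF_out = 35490 / 1490.8 = 23.81 yr.

23.8 yr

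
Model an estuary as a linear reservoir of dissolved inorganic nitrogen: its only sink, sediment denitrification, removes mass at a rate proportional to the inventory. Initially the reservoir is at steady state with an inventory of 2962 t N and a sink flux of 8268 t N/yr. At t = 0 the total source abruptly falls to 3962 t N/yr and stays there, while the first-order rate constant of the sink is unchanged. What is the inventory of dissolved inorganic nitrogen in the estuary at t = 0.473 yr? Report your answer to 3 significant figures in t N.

Residence time τ = M₀/F₀ = 0.3582 yr. The eventual steady state is M_∞ = M₀·(F₁/F₀) = 2962 × 3962/8268 = 1419.4 t N.
The anomaly ΔM(t) = M(t) − M_∞ decays as ΔM₀·e^(−t/τ) with ΔM₀ = 2962 − 1419.4 = 1543 t N.
At t = 0.473 yr, e^(−t/τ) = e^(−1.320) = 0.2671, so ΔM = 412.0 t N and M = 1419.4 + 412.0 = 1831.3 t N.

1830 t N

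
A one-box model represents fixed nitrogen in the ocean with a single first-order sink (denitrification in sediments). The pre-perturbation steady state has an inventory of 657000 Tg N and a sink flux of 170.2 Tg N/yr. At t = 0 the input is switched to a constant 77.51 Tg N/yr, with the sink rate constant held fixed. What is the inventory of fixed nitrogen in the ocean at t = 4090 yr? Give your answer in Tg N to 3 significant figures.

423000 Tg N

τ = M₀/F₀ = 657000/170.2 = 3860 yr; rate constant k = 1/τ.
New steady state M_∞ = F₁/k = F₁·τ = 77.51 × 3860 = 299200 Tg N.
M(t) = M_∞ + (M₀ − M_∞)·e^(−t/τ); t/τ = 4090/3860 = 1.060, so e^(−t/τ) = 0.3466.
M(t) = 299200 + 357800 × 0.3466 = 423220 Tg N.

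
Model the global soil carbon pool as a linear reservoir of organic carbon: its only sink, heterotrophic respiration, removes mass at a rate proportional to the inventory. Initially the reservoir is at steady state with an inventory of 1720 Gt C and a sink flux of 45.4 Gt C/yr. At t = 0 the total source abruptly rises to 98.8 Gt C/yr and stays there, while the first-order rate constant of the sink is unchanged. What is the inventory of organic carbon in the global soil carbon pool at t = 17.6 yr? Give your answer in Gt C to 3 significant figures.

τ = M₀/F₀ = 1720/45.4 = 37.89 yr; rate constant k = 1/τ.
New steady state M_∞ = F₁/k = F₁·τ = 98.8 × 37.89 = 3743.1 Gt C.
M(t) = M_∞ + (M₀ − M_∞)·e^(−t/τ); t/τ = 17.6/37.89 = 0.4646, so e^(−t/τ) = 0.6284.
M(t) = 3743.1 − 2023 × 0.6284 = 2471.8 Gt C.

2470 Gt C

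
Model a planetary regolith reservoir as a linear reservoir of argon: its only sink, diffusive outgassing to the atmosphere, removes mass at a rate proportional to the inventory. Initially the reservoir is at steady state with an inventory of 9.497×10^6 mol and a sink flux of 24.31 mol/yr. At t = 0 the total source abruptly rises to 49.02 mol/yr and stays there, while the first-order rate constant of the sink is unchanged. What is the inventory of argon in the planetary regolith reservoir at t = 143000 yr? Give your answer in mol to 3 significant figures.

Residence time τ = M₀/F₀ = 390700 yr. The eventual steady state is M_∞ = M₀·(F₁/F₀) = 9.497×10^6 × 49.02/24.31 = 1.9150×10^7 mol.
The anomaly ΔM(t) = M(t) − M_∞ decays as ΔM₀·e^(−t/τ) with ΔM₀ = 9.497×10^6 − 1.9150×10^7 = −9.653×10^6 mol.
At t = 143000 yr, e^(−t/τ) = e^(−0.3660) = 0.6935, so ΔM = −6.694×10^6 mol and M = 1.9150×10^7 − 6.694×10^6 = 1.2456×10^7 mol.

1.25×10^7 mol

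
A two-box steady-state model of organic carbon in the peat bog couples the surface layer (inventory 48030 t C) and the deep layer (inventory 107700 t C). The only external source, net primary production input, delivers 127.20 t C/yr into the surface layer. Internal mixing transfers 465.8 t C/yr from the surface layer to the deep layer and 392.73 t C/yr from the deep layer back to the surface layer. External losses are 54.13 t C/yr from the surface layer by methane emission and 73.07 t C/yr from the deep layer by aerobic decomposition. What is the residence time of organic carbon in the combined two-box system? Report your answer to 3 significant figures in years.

1220 yr

Residence time in the combined system uses the total inventory and the total *external* removal — internal exchanges between the two boxes cancel.
M_total = 48030 + 107700 = 155730 t C.
ΣF_external_out = 54.13 + 73.07 = 127.20 t C/yr.
τ = M_total / ΣF_ext = 155730 / 127.20 = 1224 yr.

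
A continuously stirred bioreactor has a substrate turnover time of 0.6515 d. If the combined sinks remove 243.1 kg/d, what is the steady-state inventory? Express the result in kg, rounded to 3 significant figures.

τ = M/F ⇒ M = τ × F = 0.6515 × 243.1 = 158.4 kg.

158 kg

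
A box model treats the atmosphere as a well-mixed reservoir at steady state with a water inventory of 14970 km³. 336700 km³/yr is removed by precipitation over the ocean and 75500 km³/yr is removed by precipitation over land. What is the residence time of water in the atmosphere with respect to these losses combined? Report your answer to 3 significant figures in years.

0.0363 yr

Total removal = 336700 + 75500 = 412200 km³/yr.
τ = M / ΣF_out = 14970 / 412200 = 0.03632 yr.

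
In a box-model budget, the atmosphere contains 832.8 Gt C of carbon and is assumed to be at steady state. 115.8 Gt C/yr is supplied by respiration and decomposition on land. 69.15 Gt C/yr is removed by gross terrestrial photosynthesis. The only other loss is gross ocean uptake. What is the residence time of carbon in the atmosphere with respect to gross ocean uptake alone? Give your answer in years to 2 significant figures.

18 yr

At steady state ΣF_in = ΣF_out.
ΣF_in = 115.80 Gt C/yr.
Gross ocean uptake flux = ΣF_in − (69.15) = 115.80 − 69.15 = 46.65 Gt C/yr.
τ = M / F = 832.8 / 46.65 = 17.85 yr.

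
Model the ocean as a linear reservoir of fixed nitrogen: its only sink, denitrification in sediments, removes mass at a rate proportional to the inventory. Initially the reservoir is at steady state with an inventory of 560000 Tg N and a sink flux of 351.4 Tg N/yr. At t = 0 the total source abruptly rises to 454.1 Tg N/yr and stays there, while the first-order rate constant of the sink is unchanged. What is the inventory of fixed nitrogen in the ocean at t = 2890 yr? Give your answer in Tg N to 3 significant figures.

The sink rate constant is k = F₀/M₀ = 351.4/560000 = 0.0006275 yr⁻¹.
Solving dM/dt = F₁ − kM with M(0) = M₀ gives M(t) = F₁/k + (M₀ − F₁/k)·e^(−kt).
F₁/k = 454.1/0.0006275 = 723670 Tg N; kt = 0.0006275 × 2890 = 1.813, e^(−kt) = 0.1631.
M(2890) = 723670 + (560000 − 723670) × 0.1631 = 723670 − 26690 = 696970 Tg N.

697000 Tg N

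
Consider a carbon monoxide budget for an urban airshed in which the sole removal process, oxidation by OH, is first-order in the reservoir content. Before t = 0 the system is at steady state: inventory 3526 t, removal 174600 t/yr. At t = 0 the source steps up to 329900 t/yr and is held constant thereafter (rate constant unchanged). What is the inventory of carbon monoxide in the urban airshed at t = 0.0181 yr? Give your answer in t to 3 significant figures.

5380 t

Residence time τ = M₀/F₀ = 0.02019 yr. The eventual steady state is M_∞ = M₀·(F₁/F₀) = 3526 × 329900/174600 = 6662.2 t.
The anomaly ΔM(t) = M(t) − M_∞ decays as ΔM₀·e^(−t/τ) with ΔM₀ = 3526 − 6662.2 = −3136 t.
At t = 0.0181 yr, e^(−t/τ) = e^(−0.8963) = 0.4081, so ΔM = −1280 t and M = 6662.2 − 1280 = 5382.4 t.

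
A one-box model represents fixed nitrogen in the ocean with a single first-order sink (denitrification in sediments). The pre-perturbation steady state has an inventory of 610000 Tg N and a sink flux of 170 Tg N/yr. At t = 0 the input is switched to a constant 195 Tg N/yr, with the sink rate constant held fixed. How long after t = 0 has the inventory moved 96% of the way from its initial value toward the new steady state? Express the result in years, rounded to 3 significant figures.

τ = M₀/F₀ = 610000/170 = 3588 yr.
The remaining gap fraction is e^(−t/τ); 96% covered ⇒ e^(−t/τ) = 0.0400.
t = −τ ln(0.0400) = 3588 × 3.219 = 11550 yr.

11600 yr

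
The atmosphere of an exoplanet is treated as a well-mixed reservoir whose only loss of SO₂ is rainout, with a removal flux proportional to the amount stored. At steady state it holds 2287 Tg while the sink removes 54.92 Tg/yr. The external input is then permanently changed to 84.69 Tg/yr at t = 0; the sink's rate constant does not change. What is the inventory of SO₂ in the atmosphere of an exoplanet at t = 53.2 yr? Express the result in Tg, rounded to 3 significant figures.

3180 Tg

The sink rate constant is k = F₀/M₀ = 54.92/2287 = 0.02401 yr⁻¹.
Solving dM/dt = F₁ − kM with M(0) = M₀ gives M(t) = F₁/k + (M₀ − F₁/k)·e^(−kt).
F₁/k = 84.69/0.02401 = 3526.7 Tg; kt = 0.02401 × 53.2 = 1.278, e^(−kt) = 0.2787.
M(53.2) = 3526.7 + (2287 − 3526.7) × 0.2787 = 3526.7 − 345.5 = 3181.2 Tg.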